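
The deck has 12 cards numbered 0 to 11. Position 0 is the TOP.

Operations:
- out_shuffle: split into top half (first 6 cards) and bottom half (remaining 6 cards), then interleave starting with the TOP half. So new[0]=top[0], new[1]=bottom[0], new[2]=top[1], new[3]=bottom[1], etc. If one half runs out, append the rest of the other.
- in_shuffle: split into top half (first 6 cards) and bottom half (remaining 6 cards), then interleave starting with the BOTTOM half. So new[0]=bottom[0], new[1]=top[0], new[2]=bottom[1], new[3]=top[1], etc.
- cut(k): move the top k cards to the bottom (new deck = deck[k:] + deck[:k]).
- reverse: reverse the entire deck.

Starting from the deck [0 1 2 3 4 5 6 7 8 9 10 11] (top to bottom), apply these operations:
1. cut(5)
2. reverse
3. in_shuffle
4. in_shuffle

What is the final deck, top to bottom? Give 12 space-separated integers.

After op 1 (cut(5)): [5 6 7 8 9 10 11 0 1 2 3 4]
After op 2 (reverse): [4 3 2 1 0 11 10 9 8 7 6 5]
After op 3 (in_shuffle): [10 4 9 3 8 2 7 1 6 0 5 11]
After op 4 (in_shuffle): [7 10 1 4 6 9 0 3 5 8 11 2]

Answer: 7 10 1 4 6 9 0 3 5 8 11 2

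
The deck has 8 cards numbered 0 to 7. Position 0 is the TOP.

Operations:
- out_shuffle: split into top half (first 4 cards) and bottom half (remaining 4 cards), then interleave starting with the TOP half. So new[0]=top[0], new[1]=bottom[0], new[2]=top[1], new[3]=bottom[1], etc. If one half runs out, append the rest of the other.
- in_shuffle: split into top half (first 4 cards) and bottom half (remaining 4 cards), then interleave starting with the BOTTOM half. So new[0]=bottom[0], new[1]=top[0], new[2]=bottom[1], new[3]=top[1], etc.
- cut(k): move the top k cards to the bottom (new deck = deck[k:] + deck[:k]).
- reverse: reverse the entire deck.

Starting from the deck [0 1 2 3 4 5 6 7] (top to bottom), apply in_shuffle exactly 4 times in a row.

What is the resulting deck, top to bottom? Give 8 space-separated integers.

Answer: 3 7 2 6 1 5 0 4

Derivation:
After op 1 (in_shuffle): [4 0 5 1 6 2 7 3]
After op 2 (in_shuffle): [6 4 2 0 7 5 3 1]
After op 3 (in_shuffle): [7 6 5 4 3 2 1 0]
After op 4 (in_shuffle): [3 7 2 6 1 5 0 4]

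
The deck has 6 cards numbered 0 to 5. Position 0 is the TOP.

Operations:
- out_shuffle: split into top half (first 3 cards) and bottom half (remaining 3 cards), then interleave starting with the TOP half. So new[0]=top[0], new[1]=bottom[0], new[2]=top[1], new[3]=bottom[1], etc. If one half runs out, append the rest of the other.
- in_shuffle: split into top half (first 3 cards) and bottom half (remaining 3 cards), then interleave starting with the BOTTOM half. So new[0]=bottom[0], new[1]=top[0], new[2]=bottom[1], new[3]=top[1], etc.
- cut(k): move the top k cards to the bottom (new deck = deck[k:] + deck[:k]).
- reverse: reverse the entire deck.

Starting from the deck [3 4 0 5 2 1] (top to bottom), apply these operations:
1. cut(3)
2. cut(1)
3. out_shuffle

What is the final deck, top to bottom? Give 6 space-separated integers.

After op 1 (cut(3)): [5 2 1 3 4 0]
After op 2 (cut(1)): [2 1 3 4 0 5]
After op 3 (out_shuffle): [2 4 1 0 3 5]

Answer: 2 4 1 0 3 5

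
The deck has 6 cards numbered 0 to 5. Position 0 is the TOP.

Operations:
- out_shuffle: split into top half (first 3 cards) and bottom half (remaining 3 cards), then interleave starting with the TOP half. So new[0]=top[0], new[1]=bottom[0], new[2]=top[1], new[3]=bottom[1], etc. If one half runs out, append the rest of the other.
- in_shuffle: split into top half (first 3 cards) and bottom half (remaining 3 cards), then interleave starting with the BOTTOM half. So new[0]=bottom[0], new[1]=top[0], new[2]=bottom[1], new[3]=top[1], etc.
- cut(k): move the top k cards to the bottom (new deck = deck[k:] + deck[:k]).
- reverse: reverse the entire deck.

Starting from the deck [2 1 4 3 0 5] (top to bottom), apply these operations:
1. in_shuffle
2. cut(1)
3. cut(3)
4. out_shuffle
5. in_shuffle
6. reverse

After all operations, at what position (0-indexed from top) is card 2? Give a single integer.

Answer: 2

Derivation:
After op 1 (in_shuffle): [3 2 0 1 5 4]
After op 2 (cut(1)): [2 0 1 5 4 3]
After op 3 (cut(3)): [5 4 3 2 0 1]
After op 4 (out_shuffle): [5 2 4 0 3 1]
After op 5 (in_shuffle): [0 5 3 2 1 4]
After op 6 (reverse): [4 1 2 3 5 0]
Card 2 is at position 2.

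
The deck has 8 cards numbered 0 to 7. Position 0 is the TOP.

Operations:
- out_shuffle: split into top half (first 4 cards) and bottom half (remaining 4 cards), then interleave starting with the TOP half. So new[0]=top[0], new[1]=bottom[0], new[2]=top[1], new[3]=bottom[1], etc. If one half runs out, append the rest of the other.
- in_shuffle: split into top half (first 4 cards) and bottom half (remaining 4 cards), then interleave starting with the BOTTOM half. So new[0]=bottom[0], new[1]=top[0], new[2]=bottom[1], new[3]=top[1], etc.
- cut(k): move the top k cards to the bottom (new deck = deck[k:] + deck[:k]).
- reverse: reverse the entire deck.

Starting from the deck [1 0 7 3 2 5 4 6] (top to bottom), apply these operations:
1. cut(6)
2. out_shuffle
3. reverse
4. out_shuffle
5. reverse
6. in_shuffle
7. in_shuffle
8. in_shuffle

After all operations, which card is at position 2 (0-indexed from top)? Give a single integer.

Answer: 0

Derivation:
After op 1 (cut(6)): [4 6 1 0 7 3 2 5]
After op 2 (out_shuffle): [4 7 6 3 1 2 0 5]
After op 3 (reverse): [5 0 2 1 3 6 7 4]
After op 4 (out_shuffle): [5 3 0 6 2 7 1 4]
After op 5 (reverse): [4 1 7 2 6 0 3 5]
After op 6 (in_shuffle): [6 4 0 1 3 7 5 2]
After op 7 (in_shuffle): [3 6 7 4 5 0 2 1]
After op 8 (in_shuffle): [5 3 0 6 2 7 1 4]
Position 2: card 0.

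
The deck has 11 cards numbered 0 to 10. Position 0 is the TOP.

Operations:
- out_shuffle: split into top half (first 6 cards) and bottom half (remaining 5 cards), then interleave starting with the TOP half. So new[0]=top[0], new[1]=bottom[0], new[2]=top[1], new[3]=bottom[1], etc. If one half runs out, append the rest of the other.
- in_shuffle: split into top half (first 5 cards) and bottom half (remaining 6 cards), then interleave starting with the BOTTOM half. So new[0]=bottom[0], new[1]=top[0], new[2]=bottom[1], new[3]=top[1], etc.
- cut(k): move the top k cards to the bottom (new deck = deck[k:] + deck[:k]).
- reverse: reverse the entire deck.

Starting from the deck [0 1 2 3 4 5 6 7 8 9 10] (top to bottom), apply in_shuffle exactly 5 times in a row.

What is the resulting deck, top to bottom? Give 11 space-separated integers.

After op 1 (in_shuffle): [5 0 6 1 7 2 8 3 9 4 10]
After op 2 (in_shuffle): [2 5 8 0 3 6 9 1 4 7 10]
After op 3 (in_shuffle): [6 2 9 5 1 8 4 0 7 3 10]
After op 4 (in_shuffle): [8 6 4 2 0 9 7 5 3 1 10]
After op 5 (in_shuffle): [9 8 7 6 5 4 3 2 1 0 10]

Answer: 9 8 7 6 5 4 3 2 1 0 10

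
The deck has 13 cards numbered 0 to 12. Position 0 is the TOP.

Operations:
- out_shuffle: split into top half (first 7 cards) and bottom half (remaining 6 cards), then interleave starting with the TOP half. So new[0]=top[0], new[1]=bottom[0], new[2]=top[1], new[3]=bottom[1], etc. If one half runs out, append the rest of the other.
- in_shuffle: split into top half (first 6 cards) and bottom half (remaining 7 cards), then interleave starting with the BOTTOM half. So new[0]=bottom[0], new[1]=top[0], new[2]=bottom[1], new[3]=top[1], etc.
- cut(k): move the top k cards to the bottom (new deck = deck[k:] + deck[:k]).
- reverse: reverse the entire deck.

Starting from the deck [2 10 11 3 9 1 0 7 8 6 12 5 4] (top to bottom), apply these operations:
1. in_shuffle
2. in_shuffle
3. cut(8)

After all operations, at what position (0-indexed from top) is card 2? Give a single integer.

Answer: 8

Derivation:
After op 1 (in_shuffle): [0 2 7 10 8 11 6 3 12 9 5 1 4]
After op 2 (in_shuffle): [6 0 3 2 12 7 9 10 5 8 1 11 4]
After op 3 (cut(8)): [5 8 1 11 4 6 0 3 2 12 7 9 10]
Card 2 is at position 8.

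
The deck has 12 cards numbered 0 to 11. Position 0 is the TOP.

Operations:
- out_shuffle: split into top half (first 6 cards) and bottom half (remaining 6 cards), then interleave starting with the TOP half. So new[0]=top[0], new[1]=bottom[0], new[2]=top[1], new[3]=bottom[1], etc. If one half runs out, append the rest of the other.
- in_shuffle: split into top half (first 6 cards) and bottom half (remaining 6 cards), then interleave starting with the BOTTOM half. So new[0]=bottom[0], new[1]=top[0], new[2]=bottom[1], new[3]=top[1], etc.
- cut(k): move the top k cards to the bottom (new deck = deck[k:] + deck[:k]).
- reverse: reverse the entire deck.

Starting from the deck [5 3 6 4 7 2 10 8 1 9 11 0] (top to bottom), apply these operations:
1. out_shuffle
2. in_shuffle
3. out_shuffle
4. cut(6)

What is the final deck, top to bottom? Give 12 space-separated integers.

After op 1 (out_shuffle): [5 10 3 8 6 1 4 9 7 11 2 0]
After op 2 (in_shuffle): [4 5 9 10 7 3 11 8 2 6 0 1]
After op 3 (out_shuffle): [4 11 5 8 9 2 10 6 7 0 3 1]
After op 4 (cut(6)): [10 6 7 0 3 1 4 11 5 8 9 2]

Answer: 10 6 7 0 3 1 4 11 5 8 9 2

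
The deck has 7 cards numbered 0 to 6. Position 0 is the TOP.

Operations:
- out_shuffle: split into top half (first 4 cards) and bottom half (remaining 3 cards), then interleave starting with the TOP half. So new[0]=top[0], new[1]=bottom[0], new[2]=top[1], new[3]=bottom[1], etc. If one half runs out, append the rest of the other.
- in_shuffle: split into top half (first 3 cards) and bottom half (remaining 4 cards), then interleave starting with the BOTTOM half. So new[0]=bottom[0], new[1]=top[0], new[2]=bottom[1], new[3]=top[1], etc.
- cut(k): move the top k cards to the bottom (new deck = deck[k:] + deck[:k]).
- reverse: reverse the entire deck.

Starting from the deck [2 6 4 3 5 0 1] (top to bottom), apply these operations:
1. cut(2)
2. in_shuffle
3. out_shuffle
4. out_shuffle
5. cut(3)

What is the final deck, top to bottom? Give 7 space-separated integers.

After op 1 (cut(2)): [4 3 5 0 1 2 6]
After op 2 (in_shuffle): [0 4 1 3 2 5 6]
After op 3 (out_shuffle): [0 2 4 5 1 6 3]
After op 4 (out_shuffle): [0 1 2 6 4 3 5]
After op 5 (cut(3)): [6 4 3 5 0 1 2]

Answer: 6 4 3 5 0 1 2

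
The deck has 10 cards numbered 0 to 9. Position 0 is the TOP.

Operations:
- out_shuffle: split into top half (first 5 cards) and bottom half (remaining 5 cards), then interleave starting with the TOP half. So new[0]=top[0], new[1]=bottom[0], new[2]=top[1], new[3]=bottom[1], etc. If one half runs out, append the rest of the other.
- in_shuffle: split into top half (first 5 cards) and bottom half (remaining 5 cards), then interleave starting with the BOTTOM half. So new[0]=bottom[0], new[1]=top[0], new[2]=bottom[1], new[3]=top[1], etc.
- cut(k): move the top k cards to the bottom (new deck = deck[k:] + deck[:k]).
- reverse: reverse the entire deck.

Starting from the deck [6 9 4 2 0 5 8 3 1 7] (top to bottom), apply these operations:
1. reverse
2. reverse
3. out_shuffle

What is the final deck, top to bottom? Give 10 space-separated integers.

Answer: 6 5 9 8 4 3 2 1 0 7

Derivation:
After op 1 (reverse): [7 1 3 8 5 0 2 4 9 6]
After op 2 (reverse): [6 9 4 2 0 5 8 3 1 7]
After op 3 (out_shuffle): [6 5 9 8 4 3 2 1 0 7]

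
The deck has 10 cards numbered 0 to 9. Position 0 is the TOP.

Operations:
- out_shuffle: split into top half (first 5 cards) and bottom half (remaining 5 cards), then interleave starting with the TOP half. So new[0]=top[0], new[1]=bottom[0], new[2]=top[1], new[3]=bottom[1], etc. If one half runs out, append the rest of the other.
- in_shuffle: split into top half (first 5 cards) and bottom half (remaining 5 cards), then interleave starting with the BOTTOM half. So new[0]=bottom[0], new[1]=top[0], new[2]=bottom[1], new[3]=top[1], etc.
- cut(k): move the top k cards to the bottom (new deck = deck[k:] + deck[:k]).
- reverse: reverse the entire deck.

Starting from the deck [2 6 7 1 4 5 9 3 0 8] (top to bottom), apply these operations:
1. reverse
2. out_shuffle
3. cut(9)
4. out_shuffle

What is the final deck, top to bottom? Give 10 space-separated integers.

Answer: 2 3 8 7 4 9 0 6 1 5

Derivation:
After op 1 (reverse): [8 0 3 9 5 4 1 7 6 2]
After op 2 (out_shuffle): [8 4 0 1 3 7 9 6 5 2]
After op 3 (cut(9)): [2 8 4 0 1 3 7 9 6 5]
After op 4 (out_shuffle): [2 3 8 7 4 9 0 6 1 5]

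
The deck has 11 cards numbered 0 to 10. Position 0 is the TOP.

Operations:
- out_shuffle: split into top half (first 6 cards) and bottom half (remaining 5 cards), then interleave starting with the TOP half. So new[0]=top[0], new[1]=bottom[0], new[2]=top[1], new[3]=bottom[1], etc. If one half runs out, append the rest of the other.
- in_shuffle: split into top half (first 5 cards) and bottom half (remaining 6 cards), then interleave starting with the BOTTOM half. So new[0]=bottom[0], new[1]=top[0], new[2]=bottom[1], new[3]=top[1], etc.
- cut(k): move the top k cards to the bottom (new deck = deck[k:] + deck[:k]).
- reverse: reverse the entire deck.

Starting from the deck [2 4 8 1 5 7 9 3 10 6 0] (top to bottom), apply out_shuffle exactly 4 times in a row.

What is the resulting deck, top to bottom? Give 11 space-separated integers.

Answer: 2 6 3 7 1 4 0 10 9 5 8

Derivation:
After op 1 (out_shuffle): [2 9 4 3 8 10 1 6 5 0 7]
After op 2 (out_shuffle): [2 1 9 6 4 5 3 0 8 7 10]
After op 3 (out_shuffle): [2 3 1 0 9 8 6 7 4 10 5]
After op 4 (out_shuffle): [2 6 3 7 1 4 0 10 9 5 8]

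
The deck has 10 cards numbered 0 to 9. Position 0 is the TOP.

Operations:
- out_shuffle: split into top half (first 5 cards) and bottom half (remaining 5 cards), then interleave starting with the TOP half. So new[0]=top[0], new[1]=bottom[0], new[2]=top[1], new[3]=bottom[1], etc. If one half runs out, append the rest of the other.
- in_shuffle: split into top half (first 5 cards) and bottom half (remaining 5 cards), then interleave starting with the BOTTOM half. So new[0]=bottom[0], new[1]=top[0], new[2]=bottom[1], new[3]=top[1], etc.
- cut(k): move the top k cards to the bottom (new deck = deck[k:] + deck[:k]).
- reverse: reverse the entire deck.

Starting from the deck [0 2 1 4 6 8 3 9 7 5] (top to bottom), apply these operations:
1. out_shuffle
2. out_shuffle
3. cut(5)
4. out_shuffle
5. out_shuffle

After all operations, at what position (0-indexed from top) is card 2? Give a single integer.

Answer: 9

Derivation:
After op 1 (out_shuffle): [0 8 2 3 1 9 4 7 6 5]
After op 2 (out_shuffle): [0 9 8 4 2 7 3 6 1 5]
After op 3 (cut(5)): [7 3 6 1 5 0 9 8 4 2]
After op 4 (out_shuffle): [7 0 3 9 6 8 1 4 5 2]
After op 5 (out_shuffle): [7 8 0 1 3 4 9 5 6 2]
Card 2 is at position 9.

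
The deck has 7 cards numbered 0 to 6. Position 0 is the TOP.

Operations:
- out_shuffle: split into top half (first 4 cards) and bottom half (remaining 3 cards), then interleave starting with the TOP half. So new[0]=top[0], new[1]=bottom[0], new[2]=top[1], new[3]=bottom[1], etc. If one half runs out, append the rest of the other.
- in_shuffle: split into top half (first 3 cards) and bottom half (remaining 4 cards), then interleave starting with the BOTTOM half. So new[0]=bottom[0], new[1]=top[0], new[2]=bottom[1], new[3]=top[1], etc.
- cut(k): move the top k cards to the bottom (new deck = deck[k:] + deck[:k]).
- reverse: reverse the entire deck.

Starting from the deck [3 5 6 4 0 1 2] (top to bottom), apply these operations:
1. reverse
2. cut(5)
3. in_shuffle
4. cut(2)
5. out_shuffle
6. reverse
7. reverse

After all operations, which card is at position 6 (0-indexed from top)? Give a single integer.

Answer: 2

Derivation:
After op 1 (reverse): [2 1 0 4 6 5 3]
After op 2 (cut(5)): [5 3 2 1 0 4 6]
After op 3 (in_shuffle): [1 5 0 3 4 2 6]
After op 4 (cut(2)): [0 3 4 2 6 1 5]
After op 5 (out_shuffle): [0 6 3 1 4 5 2]
After op 6 (reverse): [2 5 4 1 3 6 0]
After op 7 (reverse): [0 6 3 1 4 5 2]
Position 6: card 2.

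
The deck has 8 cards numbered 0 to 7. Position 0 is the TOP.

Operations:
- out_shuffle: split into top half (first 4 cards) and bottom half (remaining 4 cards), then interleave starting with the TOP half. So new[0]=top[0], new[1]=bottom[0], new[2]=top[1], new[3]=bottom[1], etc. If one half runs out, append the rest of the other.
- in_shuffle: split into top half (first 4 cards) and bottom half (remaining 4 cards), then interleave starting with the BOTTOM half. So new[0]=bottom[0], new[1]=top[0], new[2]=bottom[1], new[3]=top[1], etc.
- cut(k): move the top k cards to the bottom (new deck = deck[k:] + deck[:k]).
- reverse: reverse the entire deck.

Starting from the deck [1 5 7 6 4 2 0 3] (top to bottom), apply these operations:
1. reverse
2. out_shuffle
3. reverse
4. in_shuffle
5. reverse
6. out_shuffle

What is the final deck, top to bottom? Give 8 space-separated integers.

After op 1 (reverse): [3 0 2 4 6 7 5 1]
After op 2 (out_shuffle): [3 6 0 7 2 5 4 1]
After op 3 (reverse): [1 4 5 2 7 0 6 3]
After op 4 (in_shuffle): [7 1 0 4 6 5 3 2]
After op 5 (reverse): [2 3 5 6 4 0 1 7]
After op 6 (out_shuffle): [2 4 3 0 5 1 6 7]

Answer: 2 4 3 0 5 1 6 7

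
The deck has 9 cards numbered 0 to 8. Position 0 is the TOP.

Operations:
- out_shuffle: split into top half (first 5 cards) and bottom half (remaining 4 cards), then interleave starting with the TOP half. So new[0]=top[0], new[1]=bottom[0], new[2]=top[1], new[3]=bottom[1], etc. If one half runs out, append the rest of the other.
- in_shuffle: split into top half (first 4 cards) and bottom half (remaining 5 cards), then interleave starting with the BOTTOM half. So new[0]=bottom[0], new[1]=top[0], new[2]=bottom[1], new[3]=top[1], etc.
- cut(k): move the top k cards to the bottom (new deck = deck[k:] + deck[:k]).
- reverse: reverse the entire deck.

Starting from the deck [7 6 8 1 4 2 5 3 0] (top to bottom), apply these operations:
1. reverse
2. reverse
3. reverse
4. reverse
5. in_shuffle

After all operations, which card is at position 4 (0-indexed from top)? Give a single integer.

After op 1 (reverse): [0 3 5 2 4 1 8 6 7]
After op 2 (reverse): [7 6 8 1 4 2 5 3 0]
After op 3 (reverse): [0 3 5 2 4 1 8 6 7]
After op 4 (reverse): [7 6 8 1 4 2 5 3 0]
After op 5 (in_shuffle): [4 7 2 6 5 8 3 1 0]
Position 4: card 5.

Answer: 5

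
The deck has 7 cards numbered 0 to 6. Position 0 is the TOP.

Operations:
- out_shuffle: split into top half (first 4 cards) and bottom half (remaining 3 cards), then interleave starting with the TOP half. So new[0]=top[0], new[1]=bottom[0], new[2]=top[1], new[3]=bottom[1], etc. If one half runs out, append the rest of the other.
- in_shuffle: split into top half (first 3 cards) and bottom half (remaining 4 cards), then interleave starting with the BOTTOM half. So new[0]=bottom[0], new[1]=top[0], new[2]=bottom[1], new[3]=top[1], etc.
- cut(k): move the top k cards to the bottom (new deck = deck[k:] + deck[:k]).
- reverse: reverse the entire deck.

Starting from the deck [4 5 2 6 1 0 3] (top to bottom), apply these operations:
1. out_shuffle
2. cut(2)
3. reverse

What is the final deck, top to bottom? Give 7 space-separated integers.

After op 1 (out_shuffle): [4 1 5 0 2 3 6]
After op 2 (cut(2)): [5 0 2 3 6 4 1]
After op 3 (reverse): [1 4 6 3 2 0 5]

Answer: 1 4 6 3 2 0 5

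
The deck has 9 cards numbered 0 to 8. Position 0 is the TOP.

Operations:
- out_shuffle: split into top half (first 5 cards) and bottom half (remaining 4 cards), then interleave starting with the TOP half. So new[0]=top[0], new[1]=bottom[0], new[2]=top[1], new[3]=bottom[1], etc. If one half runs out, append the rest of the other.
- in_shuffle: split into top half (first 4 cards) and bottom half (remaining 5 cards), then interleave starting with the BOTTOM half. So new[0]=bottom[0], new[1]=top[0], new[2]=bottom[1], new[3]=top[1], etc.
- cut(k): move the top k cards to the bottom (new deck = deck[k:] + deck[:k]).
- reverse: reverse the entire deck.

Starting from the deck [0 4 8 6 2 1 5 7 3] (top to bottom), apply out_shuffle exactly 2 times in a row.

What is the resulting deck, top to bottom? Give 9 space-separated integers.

Answer: 0 7 1 6 4 3 5 2 8

Derivation:
After op 1 (out_shuffle): [0 1 4 5 8 7 6 3 2]
After op 2 (out_shuffle): [0 7 1 6 4 3 5 2 8]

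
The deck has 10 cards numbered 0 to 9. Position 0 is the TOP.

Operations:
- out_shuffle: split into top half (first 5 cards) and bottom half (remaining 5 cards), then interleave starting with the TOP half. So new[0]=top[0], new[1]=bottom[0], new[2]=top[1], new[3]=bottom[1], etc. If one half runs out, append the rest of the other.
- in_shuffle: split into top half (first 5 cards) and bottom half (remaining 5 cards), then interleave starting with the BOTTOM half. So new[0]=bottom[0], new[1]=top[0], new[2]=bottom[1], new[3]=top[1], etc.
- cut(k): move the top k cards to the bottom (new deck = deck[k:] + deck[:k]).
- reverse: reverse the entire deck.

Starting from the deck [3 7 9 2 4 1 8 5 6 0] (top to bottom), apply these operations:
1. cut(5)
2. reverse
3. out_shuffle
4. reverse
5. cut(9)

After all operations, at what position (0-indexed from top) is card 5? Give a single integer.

After op 1 (cut(5)): [1 8 5 6 0 3 7 9 2 4]
After op 2 (reverse): [4 2 9 7 3 0 6 5 8 1]
After op 3 (out_shuffle): [4 0 2 6 9 5 7 8 3 1]
After op 4 (reverse): [1 3 8 7 5 9 6 2 0 4]
After op 5 (cut(9)): [4 1 3 8 7 5 9 6 2 0]
Card 5 is at position 5.

Answer: 5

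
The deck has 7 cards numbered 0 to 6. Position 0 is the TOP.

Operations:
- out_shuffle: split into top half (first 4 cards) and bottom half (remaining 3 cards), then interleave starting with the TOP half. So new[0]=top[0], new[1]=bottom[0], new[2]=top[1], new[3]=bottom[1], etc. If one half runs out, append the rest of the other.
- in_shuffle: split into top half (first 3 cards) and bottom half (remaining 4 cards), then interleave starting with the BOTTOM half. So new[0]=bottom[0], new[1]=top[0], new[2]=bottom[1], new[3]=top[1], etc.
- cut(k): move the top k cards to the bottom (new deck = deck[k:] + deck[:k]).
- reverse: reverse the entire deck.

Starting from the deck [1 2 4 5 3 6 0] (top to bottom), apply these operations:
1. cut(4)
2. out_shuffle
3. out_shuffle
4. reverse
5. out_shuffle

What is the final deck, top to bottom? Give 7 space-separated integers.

Answer: 4 2 1 0 6 3 5

Derivation:
After op 1 (cut(4)): [3 6 0 1 2 4 5]
After op 2 (out_shuffle): [3 2 6 4 0 5 1]
After op 3 (out_shuffle): [3 0 2 5 6 1 4]
After op 4 (reverse): [4 1 6 5 2 0 3]
After op 5 (out_shuffle): [4 2 1 0 6 3 5]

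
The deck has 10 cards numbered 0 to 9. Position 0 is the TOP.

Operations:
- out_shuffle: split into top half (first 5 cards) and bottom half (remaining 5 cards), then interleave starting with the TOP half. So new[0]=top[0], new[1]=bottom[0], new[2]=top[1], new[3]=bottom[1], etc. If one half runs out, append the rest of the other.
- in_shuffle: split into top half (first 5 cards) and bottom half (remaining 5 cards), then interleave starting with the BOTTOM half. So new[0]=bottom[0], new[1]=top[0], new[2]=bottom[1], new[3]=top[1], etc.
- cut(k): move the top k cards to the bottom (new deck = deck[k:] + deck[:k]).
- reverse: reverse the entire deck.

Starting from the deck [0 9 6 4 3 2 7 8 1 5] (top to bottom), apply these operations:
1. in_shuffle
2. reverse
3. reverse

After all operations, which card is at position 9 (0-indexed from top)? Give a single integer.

After op 1 (in_shuffle): [2 0 7 9 8 6 1 4 5 3]
After op 2 (reverse): [3 5 4 1 6 8 9 7 0 2]
After op 3 (reverse): [2 0 7 9 8 6 1 4 5 3]
Position 9: card 3.

Answer: 3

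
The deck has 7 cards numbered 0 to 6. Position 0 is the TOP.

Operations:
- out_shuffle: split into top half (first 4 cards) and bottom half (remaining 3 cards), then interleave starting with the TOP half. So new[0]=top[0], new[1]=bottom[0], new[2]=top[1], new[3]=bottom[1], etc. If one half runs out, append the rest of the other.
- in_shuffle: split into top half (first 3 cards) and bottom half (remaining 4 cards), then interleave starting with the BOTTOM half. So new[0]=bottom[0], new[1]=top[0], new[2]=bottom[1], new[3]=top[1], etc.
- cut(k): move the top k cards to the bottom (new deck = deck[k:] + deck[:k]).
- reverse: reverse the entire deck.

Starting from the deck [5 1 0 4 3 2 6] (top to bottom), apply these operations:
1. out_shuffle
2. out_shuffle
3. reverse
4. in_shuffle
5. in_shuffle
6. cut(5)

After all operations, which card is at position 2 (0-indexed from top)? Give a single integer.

Answer: 4

Derivation:
After op 1 (out_shuffle): [5 3 1 2 0 6 4]
After op 2 (out_shuffle): [5 0 3 6 1 4 2]
After op 3 (reverse): [2 4 1 6 3 0 5]
After op 4 (in_shuffle): [6 2 3 4 0 1 5]
After op 5 (in_shuffle): [4 6 0 2 1 3 5]
After op 6 (cut(5)): [3 5 4 6 0 2 1]
Position 2: card 4.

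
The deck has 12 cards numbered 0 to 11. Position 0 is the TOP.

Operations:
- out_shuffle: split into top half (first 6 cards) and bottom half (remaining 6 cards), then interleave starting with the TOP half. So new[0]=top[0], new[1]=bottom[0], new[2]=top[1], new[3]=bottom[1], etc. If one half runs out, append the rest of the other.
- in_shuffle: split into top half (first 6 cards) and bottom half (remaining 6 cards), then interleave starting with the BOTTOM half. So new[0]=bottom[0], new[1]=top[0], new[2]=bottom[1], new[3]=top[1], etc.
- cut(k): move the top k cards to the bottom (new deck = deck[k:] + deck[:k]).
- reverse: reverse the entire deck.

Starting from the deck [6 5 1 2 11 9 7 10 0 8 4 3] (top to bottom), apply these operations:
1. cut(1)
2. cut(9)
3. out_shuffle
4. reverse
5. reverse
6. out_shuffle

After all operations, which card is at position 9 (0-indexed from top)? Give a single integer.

Answer: 2

Derivation:
After op 1 (cut(1)): [5 1 2 11 9 7 10 0 8 4 3 6]
After op 2 (cut(9)): [4 3 6 5 1 2 11 9 7 10 0 8]
After op 3 (out_shuffle): [4 11 3 9 6 7 5 10 1 0 2 8]
After op 4 (reverse): [8 2 0 1 10 5 7 6 9 3 11 4]
After op 5 (reverse): [4 11 3 9 6 7 5 10 1 0 2 8]
After op 6 (out_shuffle): [4 5 11 10 3 1 9 0 6 2 7 8]
Position 9: card 2.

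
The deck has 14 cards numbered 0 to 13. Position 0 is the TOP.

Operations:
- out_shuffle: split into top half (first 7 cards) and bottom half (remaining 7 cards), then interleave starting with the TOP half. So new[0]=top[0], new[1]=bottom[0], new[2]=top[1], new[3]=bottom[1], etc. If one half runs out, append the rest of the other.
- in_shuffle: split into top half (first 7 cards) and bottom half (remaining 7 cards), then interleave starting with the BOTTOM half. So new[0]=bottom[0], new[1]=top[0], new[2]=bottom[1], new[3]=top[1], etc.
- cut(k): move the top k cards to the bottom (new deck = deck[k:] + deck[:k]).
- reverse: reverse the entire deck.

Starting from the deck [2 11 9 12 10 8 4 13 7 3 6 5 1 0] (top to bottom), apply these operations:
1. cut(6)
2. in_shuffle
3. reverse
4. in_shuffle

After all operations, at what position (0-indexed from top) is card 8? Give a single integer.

Answer: 3

Derivation:
After op 1 (cut(6)): [4 13 7 3 6 5 1 0 2 11 9 12 10 8]
After op 2 (in_shuffle): [0 4 2 13 11 7 9 3 12 6 10 5 8 1]
After op 3 (reverse): [1 8 5 10 6 12 3 9 7 11 13 2 4 0]
After op 4 (in_shuffle): [9 1 7 8 11 5 13 10 2 6 4 12 0 3]
Card 8 is at position 3.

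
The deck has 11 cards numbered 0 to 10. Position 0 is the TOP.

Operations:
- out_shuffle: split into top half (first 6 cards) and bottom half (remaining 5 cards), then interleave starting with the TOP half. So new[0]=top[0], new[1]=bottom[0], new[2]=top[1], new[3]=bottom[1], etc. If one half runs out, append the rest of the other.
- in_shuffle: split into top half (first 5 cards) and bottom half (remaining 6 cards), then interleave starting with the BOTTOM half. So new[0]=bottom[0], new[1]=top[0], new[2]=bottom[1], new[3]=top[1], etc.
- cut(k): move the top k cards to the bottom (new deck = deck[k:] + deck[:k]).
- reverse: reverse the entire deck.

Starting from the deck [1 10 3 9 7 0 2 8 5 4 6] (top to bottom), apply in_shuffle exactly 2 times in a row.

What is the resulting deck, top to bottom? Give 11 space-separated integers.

After op 1 (in_shuffle): [0 1 2 10 8 3 5 9 4 7 6]
After op 2 (in_shuffle): [3 0 5 1 9 2 4 10 7 8 6]

Answer: 3 0 5 1 9 2 4 10 7 8 6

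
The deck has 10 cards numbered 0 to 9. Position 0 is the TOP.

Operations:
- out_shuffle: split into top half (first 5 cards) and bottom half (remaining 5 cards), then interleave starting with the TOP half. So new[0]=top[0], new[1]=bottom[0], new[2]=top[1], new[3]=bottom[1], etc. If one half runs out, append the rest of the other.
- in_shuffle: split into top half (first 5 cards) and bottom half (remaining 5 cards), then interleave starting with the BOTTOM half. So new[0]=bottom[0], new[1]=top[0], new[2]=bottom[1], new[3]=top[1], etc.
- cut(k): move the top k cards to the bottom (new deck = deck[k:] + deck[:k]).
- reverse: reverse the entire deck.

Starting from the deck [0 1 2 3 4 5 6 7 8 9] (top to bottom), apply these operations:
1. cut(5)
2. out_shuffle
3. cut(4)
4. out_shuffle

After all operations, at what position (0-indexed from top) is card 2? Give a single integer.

Answer: 2

Derivation:
After op 1 (cut(5)): [5 6 7 8 9 0 1 2 3 4]
After op 2 (out_shuffle): [5 0 6 1 7 2 8 3 9 4]
After op 3 (cut(4)): [7 2 8 3 9 4 5 0 6 1]
After op 4 (out_shuffle): [7 4 2 5 8 0 3 6 9 1]
Card 2 is at position 2.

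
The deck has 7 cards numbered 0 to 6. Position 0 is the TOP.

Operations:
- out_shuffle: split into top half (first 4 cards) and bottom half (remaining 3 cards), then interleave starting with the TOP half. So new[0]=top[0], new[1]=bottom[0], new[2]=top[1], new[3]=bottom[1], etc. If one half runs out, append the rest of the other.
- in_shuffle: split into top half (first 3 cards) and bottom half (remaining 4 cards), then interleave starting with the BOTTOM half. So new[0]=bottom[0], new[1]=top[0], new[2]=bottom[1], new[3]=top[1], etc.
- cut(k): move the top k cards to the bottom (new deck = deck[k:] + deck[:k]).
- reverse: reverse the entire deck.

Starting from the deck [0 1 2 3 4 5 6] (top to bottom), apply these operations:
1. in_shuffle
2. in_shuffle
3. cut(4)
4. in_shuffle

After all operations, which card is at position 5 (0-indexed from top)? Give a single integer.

After op 1 (in_shuffle): [3 0 4 1 5 2 6]
After op 2 (in_shuffle): [1 3 5 0 2 4 6]
After op 3 (cut(4)): [2 4 6 1 3 5 0]
After op 4 (in_shuffle): [1 2 3 4 5 6 0]
Position 5: card 6.

Answer: 6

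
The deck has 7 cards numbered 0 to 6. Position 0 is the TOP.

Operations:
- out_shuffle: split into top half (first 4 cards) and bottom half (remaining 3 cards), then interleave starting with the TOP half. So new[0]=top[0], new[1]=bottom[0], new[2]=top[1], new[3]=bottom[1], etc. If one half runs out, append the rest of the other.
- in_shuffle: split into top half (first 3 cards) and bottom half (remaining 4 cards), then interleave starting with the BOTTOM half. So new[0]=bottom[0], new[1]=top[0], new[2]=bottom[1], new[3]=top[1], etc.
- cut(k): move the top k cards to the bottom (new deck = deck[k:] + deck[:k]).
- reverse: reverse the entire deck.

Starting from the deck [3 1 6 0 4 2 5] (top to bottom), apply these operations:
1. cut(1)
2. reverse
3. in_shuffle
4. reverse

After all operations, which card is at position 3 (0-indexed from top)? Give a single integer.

Answer: 5

Derivation:
After op 1 (cut(1)): [1 6 0 4 2 5 3]
After op 2 (reverse): [3 5 2 4 0 6 1]
After op 3 (in_shuffle): [4 3 0 5 6 2 1]
After op 4 (reverse): [1 2 6 5 0 3 4]
Position 3: card 5.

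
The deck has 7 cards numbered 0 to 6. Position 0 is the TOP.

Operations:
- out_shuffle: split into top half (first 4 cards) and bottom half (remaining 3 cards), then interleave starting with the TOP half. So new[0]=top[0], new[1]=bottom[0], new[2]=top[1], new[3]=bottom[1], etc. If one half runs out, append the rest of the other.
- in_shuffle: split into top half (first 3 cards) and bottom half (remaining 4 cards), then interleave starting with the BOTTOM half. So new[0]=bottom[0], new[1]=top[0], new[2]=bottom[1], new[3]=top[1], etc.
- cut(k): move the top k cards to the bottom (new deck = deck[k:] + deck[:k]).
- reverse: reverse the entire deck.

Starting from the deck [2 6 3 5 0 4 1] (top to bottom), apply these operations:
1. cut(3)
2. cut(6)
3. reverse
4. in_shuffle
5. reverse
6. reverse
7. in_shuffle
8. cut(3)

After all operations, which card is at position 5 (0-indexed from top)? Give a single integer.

Answer: 4

Derivation:
After op 1 (cut(3)): [5 0 4 1 2 6 3]
After op 2 (cut(6)): [3 5 0 4 1 2 6]
After op 3 (reverse): [6 2 1 4 0 5 3]
After op 4 (in_shuffle): [4 6 0 2 5 1 3]
After op 5 (reverse): [3 1 5 2 0 6 4]
After op 6 (reverse): [4 6 0 2 5 1 3]
After op 7 (in_shuffle): [2 4 5 6 1 0 3]
After op 8 (cut(3)): [6 1 0 3 2 4 5]
Position 5: card 4.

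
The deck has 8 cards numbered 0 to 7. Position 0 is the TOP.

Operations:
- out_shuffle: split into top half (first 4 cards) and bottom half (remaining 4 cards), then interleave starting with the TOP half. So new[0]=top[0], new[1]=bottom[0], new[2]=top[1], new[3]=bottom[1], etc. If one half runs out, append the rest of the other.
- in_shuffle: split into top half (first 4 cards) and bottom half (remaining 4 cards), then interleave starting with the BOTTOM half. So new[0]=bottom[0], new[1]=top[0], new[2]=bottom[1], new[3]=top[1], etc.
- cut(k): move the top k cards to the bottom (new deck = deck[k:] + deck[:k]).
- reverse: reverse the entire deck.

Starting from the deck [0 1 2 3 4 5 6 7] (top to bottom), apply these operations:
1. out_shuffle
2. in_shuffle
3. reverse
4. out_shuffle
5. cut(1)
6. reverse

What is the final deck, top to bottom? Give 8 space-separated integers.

After op 1 (out_shuffle): [0 4 1 5 2 6 3 7]
After op 2 (in_shuffle): [2 0 6 4 3 1 7 5]
After op 3 (reverse): [5 7 1 3 4 6 0 2]
After op 4 (out_shuffle): [5 4 7 6 1 0 3 2]
After op 5 (cut(1)): [4 7 6 1 0 3 2 5]
After op 6 (reverse): [5 2 3 0 1 6 7 4]

Answer: 5 2 3 0 1 6 7 4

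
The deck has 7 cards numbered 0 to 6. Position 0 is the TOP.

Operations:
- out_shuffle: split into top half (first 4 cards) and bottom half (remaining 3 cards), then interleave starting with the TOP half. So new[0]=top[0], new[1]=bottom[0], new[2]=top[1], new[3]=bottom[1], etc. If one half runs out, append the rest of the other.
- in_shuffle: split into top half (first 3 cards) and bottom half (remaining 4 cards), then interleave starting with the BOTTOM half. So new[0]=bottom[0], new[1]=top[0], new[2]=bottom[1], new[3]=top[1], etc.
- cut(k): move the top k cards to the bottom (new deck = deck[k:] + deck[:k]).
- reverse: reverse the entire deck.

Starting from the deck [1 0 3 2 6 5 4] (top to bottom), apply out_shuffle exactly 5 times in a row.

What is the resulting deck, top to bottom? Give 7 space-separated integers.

After op 1 (out_shuffle): [1 6 0 5 3 4 2]
After op 2 (out_shuffle): [1 3 6 4 0 2 5]
After op 3 (out_shuffle): [1 0 3 2 6 5 4]
After op 4 (out_shuffle): [1 6 0 5 3 4 2]
After op 5 (out_shuffle): [1 3 6 4 0 2 5]

Answer: 1 3 6 4 0 2 5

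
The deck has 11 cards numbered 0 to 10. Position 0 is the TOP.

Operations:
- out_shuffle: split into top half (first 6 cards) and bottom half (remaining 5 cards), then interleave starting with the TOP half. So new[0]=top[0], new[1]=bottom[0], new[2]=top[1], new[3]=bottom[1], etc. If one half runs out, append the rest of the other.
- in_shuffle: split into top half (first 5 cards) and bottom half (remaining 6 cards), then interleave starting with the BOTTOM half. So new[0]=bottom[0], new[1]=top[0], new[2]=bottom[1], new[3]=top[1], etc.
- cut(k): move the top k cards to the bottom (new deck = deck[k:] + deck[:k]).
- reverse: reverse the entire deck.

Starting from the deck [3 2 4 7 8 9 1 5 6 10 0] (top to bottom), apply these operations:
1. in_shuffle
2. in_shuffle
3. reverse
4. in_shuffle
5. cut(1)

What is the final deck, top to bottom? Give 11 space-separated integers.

Answer: 0 7 5 3 8 6 2 9 10 4 1

Derivation:
After op 1 (in_shuffle): [9 3 1 2 5 4 6 7 10 8 0]
After op 2 (in_shuffle): [4 9 6 3 7 1 10 2 8 5 0]
After op 3 (reverse): [0 5 8 2 10 1 7 3 6 9 4]
After op 4 (in_shuffle): [1 0 7 5 3 8 6 2 9 10 4]
After op 5 (cut(1)): [0 7 5 3 8 6 2 9 10 4 1]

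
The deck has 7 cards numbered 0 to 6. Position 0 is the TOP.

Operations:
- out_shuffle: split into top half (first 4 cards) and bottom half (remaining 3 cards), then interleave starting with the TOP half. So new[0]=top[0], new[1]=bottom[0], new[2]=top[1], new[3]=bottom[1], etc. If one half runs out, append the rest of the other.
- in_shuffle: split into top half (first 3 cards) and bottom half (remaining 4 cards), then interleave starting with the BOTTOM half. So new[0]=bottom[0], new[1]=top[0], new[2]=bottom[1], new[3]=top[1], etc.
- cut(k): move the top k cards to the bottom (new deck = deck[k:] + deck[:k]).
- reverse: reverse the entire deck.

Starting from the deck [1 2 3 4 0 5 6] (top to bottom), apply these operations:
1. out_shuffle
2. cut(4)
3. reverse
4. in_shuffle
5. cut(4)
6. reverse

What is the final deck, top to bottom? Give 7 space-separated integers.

After op 1 (out_shuffle): [1 0 2 5 3 6 4]
After op 2 (cut(4)): [3 6 4 1 0 2 5]
After op 3 (reverse): [5 2 0 1 4 6 3]
After op 4 (in_shuffle): [1 5 4 2 6 0 3]
After op 5 (cut(4)): [6 0 3 1 5 4 2]
After op 6 (reverse): [2 4 5 1 3 0 6]

Answer: 2 4 5 1 3 0 6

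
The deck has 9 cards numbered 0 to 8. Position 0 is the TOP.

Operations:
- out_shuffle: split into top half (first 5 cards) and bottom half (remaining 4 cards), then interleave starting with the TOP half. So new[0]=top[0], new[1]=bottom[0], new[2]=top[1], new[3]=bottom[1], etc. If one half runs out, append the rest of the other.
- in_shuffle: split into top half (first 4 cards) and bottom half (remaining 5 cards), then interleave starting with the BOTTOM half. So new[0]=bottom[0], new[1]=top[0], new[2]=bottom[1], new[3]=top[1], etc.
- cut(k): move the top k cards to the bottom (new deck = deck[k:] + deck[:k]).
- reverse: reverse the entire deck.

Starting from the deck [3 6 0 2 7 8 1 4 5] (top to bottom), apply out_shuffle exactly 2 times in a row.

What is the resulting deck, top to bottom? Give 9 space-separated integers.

Answer: 3 4 8 2 6 5 1 7 0

Derivation:
After op 1 (out_shuffle): [3 8 6 1 0 4 2 5 7]
After op 2 (out_shuffle): [3 4 8 2 6 5 1 7 0]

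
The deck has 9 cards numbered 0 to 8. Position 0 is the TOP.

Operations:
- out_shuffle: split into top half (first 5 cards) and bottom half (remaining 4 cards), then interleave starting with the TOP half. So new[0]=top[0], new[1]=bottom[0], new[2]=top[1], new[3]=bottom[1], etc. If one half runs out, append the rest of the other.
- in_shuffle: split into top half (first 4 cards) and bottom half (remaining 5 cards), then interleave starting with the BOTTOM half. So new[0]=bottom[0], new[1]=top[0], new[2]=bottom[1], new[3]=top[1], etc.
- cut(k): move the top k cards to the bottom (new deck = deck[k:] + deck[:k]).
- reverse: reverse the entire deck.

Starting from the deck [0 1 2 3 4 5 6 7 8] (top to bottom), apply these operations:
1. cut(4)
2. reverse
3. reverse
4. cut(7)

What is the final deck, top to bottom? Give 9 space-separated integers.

Answer: 2 3 4 5 6 7 8 0 1

Derivation:
After op 1 (cut(4)): [4 5 6 7 8 0 1 2 3]
After op 2 (reverse): [3 2 1 0 8 7 6 5 4]
After op 3 (reverse): [4 5 6 7 8 0 1 2 3]
After op 4 (cut(7)): [2 3 4 5 6 7 8 0 1]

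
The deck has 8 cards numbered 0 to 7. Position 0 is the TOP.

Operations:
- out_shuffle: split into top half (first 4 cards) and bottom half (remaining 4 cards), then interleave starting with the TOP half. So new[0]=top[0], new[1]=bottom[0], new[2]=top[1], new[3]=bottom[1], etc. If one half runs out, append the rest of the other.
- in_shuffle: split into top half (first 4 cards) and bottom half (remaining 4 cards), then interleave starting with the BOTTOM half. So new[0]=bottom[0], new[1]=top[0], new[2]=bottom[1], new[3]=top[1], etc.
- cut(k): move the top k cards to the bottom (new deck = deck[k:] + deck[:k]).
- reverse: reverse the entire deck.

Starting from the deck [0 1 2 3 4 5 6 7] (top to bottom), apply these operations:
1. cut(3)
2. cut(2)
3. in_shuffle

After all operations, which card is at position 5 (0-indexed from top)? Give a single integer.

After op 1 (cut(3)): [3 4 5 6 7 0 1 2]
After op 2 (cut(2)): [5 6 7 0 1 2 3 4]
After op 3 (in_shuffle): [1 5 2 6 3 7 4 0]
Position 5: card 7.

Answer: 7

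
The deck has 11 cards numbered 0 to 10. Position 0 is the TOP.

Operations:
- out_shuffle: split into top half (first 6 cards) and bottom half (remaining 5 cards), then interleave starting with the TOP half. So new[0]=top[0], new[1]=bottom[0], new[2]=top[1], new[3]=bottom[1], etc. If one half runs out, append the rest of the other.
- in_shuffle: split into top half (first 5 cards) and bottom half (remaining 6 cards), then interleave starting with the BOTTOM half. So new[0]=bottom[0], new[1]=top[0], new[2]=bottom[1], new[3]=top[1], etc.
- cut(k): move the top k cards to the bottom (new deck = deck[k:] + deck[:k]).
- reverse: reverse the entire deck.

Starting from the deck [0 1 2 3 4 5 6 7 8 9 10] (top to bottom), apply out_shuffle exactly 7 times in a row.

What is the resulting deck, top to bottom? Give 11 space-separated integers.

Answer: 0 8 5 2 10 7 4 1 9 6 3

Derivation:
After op 1 (out_shuffle): [0 6 1 7 2 8 3 9 4 10 5]
After op 2 (out_shuffle): [0 3 6 9 1 4 7 10 2 5 8]
After op 3 (out_shuffle): [0 7 3 10 6 2 9 5 1 8 4]
After op 4 (out_shuffle): [0 9 7 5 3 1 10 8 6 4 2]
After op 5 (out_shuffle): [0 10 9 8 7 6 5 4 3 2 1]
After op 6 (out_shuffle): [0 5 10 4 9 3 8 2 7 1 6]
After op 7 (out_shuffle): [0 8 5 2 10 7 4 1 9 6 3]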